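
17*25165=427805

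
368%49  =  25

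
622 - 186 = 436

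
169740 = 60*2829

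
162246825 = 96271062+65975763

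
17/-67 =- 1+50/67 = -0.25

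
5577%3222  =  2355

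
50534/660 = 76 + 17/30 = 76.57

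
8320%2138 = 1906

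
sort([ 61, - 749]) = [ - 749, 61 ]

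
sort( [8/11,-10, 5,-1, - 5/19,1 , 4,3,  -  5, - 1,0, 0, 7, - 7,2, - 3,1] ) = [ - 10, - 7, - 5,-3, - 1, - 1 , - 5/19,  0,0,8/11 , 1, 1,2  ,  3,4,  5,  7]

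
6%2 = 0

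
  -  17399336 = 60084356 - 77483692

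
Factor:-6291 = - 3^3*233^1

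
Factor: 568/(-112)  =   - 71/14 = - 2^(-1 ) * 7^( - 1)*71^1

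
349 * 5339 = 1863311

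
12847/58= 443/2=221.50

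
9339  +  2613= 11952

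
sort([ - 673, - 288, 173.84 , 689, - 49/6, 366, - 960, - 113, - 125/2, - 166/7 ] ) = [ - 960, - 673, - 288, - 113,-125/2 , - 166/7 , - 49/6, 173.84 , 366,689 ] 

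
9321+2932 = 12253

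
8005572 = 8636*927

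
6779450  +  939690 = 7719140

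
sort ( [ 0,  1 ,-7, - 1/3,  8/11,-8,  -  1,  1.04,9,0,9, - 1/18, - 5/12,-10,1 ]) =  [-10, - 8, - 7 ,-1, - 5/12,-1/3, - 1/18, 0, 0, 8/11, 1, 1, 1.04,9, 9]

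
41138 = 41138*1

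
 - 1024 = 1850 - 2874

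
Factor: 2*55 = 2^1*5^1 * 11^1 = 110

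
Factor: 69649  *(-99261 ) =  - 6913429389= - 3^2*17^2*41^1 *241^1* 269^1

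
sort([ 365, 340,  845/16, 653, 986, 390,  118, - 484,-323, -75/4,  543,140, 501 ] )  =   [-484, - 323, - 75/4,845/16, 118,  140, 340, 365  ,  390,501, 543,653, 986 ]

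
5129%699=236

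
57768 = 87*664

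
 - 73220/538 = - 137 + 243/269  =  - 136.10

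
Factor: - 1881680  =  -2^4*5^1*43^1  *  547^1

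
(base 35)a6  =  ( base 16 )164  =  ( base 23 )fb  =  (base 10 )356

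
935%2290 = 935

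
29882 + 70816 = 100698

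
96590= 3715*26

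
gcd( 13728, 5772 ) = 156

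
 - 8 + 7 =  - 1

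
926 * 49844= 46155544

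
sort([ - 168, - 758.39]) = [ - 758.39 , - 168] 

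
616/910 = 44/65 = 0.68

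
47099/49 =961 + 10/49 = 961.20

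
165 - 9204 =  - 9039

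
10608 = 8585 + 2023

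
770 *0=0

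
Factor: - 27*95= - 2565 =-  3^3*5^1*19^1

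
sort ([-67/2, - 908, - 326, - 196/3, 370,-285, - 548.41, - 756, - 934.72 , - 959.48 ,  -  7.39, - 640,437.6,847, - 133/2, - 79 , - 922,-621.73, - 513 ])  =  [ - 959.48, - 934.72 , - 922,-908 , - 756, - 640, - 621.73  ,-548.41 ,-513 , - 326 , - 285, - 79 ,  -  133/2 ,  -  196/3 , - 67/2 , - 7.39 , 370,  437.6, 847]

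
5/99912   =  5/99912 = 0.00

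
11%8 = 3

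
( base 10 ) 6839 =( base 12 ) 3b5b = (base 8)15267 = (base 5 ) 204324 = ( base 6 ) 51355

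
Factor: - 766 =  - 2^1*383^1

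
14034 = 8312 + 5722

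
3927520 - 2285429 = 1642091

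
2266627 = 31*73117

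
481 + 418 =899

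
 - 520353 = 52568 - 572921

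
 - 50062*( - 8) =400496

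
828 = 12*69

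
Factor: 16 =2^4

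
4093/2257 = 1 + 1836/2257= 1.81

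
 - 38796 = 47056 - 85852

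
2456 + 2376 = 4832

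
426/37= 11 +19/37 = 11.51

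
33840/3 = 11280  =  11280.00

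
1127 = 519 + 608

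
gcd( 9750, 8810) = 10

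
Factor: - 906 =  - 2^1*3^1*151^1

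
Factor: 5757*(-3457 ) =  -19901949 = - 3^1*19^1*101^1*3457^1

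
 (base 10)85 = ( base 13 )67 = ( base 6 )221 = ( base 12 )71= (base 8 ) 125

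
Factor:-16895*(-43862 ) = 2^1 * 5^1*7^1 * 13^1*31^1 * 109^1* 241^1= 741048490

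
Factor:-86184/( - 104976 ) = 2^( - 1)*3^(-4 )*7^1*19^1= 133/162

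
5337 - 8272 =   -  2935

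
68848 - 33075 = 35773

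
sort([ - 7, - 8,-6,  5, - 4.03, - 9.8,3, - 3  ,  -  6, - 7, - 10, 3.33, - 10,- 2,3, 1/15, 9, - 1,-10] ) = [-10, - 10, - 10,-9.8, - 8, - 7, - 7, - 6, - 6, - 4.03, - 3,-2, - 1 , 1/15,  3,3, 3.33,  5,9 ] 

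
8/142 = 4/71 = 0.06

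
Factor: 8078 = 2^1*7^1 *577^1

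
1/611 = 1/611 = 0.00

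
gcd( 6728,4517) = 1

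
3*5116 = 15348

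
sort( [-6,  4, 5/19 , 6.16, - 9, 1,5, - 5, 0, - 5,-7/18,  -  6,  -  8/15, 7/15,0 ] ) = [ - 9,- 6, - 6, - 5, - 5, - 8/15,-7/18, 0,0,  5/19, 7/15,1 , 4,  5,6.16]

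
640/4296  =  80/537 = 0.15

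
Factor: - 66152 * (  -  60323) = 3990487096  =  2^3 * 179^1*337^1*8269^1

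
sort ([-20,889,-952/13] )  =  [- 952/13, - 20, 889] 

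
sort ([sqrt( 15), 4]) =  [sqrt(15), 4]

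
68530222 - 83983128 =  - 15452906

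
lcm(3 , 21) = 21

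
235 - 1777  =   - 1542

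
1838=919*2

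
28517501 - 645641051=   -  617123550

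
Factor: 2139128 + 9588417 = 11727545 = 5^1*2345509^1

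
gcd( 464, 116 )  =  116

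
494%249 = 245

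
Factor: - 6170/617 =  - 2^1*5^1 = - 10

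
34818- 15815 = 19003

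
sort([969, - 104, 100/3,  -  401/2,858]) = [ - 401/2, - 104 , 100/3 , 858, 969]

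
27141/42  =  9047/14=646.21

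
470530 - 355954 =114576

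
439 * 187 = 82093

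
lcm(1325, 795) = 3975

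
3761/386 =3761/386 =9.74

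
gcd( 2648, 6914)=2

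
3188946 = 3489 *914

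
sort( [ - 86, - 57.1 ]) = [ -86, - 57.1] 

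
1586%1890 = 1586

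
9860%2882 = 1214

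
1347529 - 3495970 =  - 2148441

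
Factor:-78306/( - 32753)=2^1 *3^1 * 7^ ( - 1)* 31^1 * 421^1*4679^( - 1)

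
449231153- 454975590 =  - 5744437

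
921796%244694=187714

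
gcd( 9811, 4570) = 1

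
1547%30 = 17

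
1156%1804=1156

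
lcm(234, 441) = 11466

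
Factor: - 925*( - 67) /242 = 2^( - 1 )*5^2*11^( -2 )*37^1*67^1 = 61975/242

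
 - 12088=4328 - 16416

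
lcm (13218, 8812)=26436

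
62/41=62/41 = 1.51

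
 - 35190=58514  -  93704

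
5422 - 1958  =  3464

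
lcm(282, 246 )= 11562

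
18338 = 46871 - 28533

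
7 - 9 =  - 2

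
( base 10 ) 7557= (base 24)d2l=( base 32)7c5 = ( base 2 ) 1110110000101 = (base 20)ihh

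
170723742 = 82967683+87756059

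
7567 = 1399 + 6168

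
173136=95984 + 77152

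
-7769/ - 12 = 7769/12 = 647.42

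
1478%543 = 392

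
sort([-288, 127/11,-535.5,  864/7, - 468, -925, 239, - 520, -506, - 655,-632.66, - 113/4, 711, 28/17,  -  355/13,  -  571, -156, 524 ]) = [-925, - 655,-632.66,-571, - 535.5,  -  520, - 506,  -  468,-288,- 156, - 113/4, - 355/13,28/17, 127/11, 864/7, 239, 524, 711 ] 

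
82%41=0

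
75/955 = 15/191 = 0.08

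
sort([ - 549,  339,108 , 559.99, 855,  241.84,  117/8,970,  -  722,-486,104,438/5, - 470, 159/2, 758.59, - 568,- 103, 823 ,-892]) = [-892, - 722, - 568 , - 549,-486, - 470, - 103, 117/8,  159/2 , 438/5,104,108 , 241.84,  339,559.99,758.59,823, 855, 970 ]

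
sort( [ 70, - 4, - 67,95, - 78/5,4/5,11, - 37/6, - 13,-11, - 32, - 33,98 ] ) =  [  -  67, - 33, - 32, - 78/5, - 13, - 11, - 37/6,  -  4,4/5 , 11,70, 95,  98 ] 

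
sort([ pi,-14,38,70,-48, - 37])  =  [-48,-37, - 14 , pi, 38, 70 ]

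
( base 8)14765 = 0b1100111110101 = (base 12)3A19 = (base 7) 25242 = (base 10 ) 6645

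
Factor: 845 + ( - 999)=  - 154 = -2^1*7^1*11^1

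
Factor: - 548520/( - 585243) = 2^3*3^( - 1 )*5^1*7^1*653^1*65027^( - 1)  =  182840/195081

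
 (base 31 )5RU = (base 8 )13050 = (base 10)5672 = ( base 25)91M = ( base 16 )1628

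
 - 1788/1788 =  - 1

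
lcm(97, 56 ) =5432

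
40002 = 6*6667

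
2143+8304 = 10447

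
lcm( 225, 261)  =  6525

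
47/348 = 47/348 = 0.14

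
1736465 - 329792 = 1406673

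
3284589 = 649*5061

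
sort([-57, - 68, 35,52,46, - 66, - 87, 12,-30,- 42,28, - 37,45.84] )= [  -  87,-68, - 66,-57,  -  42,-37,-30, 12, 28,35, 45.84,46, 52] 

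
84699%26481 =5256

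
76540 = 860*89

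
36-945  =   - 909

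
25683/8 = 3210 + 3/8 = 3210.38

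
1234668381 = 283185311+951483070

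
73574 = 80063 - 6489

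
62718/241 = 260+58/241 = 260.24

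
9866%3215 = 221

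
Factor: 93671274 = 2^1*3^1*31^1*503609^1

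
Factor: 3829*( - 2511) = -3^4*7^1*31^1*547^1 = -9614619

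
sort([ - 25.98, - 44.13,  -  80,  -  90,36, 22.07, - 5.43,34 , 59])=[ - 90,  -  80, - 44.13, - 25.98, - 5.43,22.07, 34,36, 59] 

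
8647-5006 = 3641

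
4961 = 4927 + 34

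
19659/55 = 357 + 24/55= 357.44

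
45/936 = 5/104 =0.05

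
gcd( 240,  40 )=40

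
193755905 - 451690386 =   -  257934481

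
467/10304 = 467/10304 = 0.05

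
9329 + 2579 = 11908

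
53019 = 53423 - 404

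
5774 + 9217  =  14991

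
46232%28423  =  17809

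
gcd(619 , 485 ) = 1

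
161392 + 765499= 926891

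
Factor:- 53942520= - 2^3*3^1*5^1*19^1*59^1  *  401^1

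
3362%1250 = 862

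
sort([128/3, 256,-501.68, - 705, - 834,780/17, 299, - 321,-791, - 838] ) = [- 838, - 834,  -  791, - 705, -501.68, - 321, 128/3,780/17, 256,299]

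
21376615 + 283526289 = 304902904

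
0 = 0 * ( - 4173) 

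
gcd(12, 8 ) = 4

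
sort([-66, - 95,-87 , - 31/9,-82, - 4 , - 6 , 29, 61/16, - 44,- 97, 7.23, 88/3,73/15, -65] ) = [ - 97, - 95, - 87,  -  82, - 66, - 65,-44,-6, - 4  , - 31/9, 61/16, 73/15,7.23, 29, 88/3 ]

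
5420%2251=918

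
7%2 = 1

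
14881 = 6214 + 8667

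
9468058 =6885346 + 2582712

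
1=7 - 6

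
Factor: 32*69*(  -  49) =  - 2^5*3^1*7^2*23^1 = - 108192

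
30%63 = 30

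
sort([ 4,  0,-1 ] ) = [ - 1,  0,4 ] 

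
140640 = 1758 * 80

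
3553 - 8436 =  -4883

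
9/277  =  9/277 = 0.03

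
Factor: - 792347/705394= - 2^ (  -  1)*19^( - 2 )*  811^1  =  -811/722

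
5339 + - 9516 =-4177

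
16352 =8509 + 7843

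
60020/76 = 789  +  14/19 = 789.74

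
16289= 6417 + 9872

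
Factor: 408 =2^3*3^1*17^1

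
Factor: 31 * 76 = 2356 = 2^2*19^1*31^1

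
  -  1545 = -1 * 1545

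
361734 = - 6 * ( - 60289 ) 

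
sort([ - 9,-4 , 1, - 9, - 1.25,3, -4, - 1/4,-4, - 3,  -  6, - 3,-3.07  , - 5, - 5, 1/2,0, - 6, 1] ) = [ - 9, - 9,- 6, - 6,-5 , - 5, - 4, - 4, - 4,-3.07, - 3, - 3, - 1.25,-1/4, 0, 1/2, 1, 1,  3]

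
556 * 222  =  123432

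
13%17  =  13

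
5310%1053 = 45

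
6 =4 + 2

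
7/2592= 7/2592  =  0.00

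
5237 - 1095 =4142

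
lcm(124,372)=372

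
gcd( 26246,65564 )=2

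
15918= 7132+8786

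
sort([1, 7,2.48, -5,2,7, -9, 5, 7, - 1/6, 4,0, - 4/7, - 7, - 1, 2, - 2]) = [ - 9, - 7, - 5, - 2, - 1,-4/7,-1/6, 0, 1,2, 2, 2.48,4, 5, 7,7 , 7] 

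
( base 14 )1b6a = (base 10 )4994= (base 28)6aa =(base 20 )c9e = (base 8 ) 11602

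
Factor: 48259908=2^2*3^3*149^1 * 2999^1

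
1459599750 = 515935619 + 943664131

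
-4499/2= - 4499/2 =-2249.50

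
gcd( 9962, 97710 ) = 2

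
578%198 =182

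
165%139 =26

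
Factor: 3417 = 3^1* 17^1*67^1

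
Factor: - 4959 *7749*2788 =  - 2^2*3^5*7^1*17^1*19^1*29^1*41^2=- 107135287308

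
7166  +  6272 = 13438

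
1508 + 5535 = 7043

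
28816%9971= 8874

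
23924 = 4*5981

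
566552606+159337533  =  725890139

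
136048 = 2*68024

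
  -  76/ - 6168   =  19/1542 = 0.01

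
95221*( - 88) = - 8379448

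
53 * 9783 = 518499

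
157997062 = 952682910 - 794685848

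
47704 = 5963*8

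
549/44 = 12 +21/44 = 12.48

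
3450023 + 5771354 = 9221377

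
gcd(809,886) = 1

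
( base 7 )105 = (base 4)312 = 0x36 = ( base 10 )54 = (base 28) 1q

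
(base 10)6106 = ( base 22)cdc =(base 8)13732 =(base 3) 22101011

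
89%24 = 17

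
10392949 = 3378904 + 7014045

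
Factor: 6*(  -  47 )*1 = - 2^1* 3^1*47^1 = - 282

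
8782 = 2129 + 6653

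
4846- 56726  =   - 51880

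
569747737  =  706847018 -137099281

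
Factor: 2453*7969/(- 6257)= - 11^1*13^1 *223^1*613^1 * 6257^ ( -1)  =  - 19547957/6257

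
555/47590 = 111/9518 = 0.01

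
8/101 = 8/101 = 0.08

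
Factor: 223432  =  2^3* 11^1*2539^1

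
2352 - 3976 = -1624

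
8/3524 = 2/881  =  0.00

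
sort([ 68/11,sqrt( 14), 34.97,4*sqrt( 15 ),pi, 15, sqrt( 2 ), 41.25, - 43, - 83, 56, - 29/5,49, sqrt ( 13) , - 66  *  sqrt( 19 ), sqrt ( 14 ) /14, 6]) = [ - 66*sqrt( 19 ), - 83, - 43, - 29/5,  sqrt(14)/14, sqrt( 2 ), pi,sqrt(13 ),sqrt ( 14),  6, 68/11, 15, 4* sqrt(  15), 34.97,41.25, 49,56 ] 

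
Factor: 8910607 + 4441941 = 13352548 = 2^2*11^1 * 17^1*17851^1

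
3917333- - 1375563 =5292896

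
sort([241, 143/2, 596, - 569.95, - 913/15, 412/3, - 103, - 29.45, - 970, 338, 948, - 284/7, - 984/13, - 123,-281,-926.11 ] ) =[-970, - 926.11, - 569.95, - 281, - 123, - 103, - 984/13, - 913/15, - 284/7, - 29.45, 143/2, 412/3, 241,338, 596, 948 ] 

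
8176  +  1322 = 9498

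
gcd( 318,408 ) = 6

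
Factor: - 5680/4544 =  - 5/4 = -2^( - 2) * 5^1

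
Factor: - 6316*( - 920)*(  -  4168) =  - 24219080960  =  - 2^8*5^1 * 23^1*521^1 * 1579^1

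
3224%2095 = 1129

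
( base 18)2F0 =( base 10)918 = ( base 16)396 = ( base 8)1626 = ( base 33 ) RR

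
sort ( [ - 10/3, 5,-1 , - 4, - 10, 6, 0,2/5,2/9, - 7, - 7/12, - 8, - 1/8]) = [-10,- 8,-7, - 4, - 10/3,-1, - 7/12, - 1/8, 0,2/9,2/5 , 5, 6 ]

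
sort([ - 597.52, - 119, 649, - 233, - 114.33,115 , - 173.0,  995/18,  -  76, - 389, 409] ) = [ - 597.52, - 389, - 233, - 173.0,- 119, - 114.33,  -  76 , 995/18, 115,409,649 ]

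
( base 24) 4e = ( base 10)110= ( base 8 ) 156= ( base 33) 3B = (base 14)7c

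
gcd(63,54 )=9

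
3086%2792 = 294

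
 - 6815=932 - 7747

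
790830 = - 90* ( - 8787) 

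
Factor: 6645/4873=3^1*5^1*11^(- 1)=15/11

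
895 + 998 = 1893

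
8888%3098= 2692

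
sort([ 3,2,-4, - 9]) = [ - 9, - 4,2, 3]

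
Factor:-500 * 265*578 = -2^3*5^4*17^2*53^1 = - 76585000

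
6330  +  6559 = 12889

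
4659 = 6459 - 1800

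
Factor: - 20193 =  - 3^1*  53^1 * 127^1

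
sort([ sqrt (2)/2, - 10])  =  [ - 10, sqrt ( 2)/2 ] 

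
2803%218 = 187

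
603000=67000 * 9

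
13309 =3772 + 9537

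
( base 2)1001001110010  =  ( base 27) 6co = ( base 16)1272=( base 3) 20110220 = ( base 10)4722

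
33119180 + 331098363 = 364217543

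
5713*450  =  2570850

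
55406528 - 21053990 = 34352538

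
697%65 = 47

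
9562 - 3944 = 5618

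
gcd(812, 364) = 28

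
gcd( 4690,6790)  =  70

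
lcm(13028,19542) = 39084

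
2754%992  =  770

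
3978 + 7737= 11715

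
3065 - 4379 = -1314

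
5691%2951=2740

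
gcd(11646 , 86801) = 1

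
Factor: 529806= 2^1*3^1*88301^1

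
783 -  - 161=944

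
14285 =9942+4343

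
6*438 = 2628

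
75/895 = 15/179 = 0.08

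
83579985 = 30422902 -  - 53157083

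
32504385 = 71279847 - 38775462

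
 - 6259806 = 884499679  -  890759485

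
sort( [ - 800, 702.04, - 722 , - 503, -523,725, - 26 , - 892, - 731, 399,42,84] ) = [ - 892, - 800, - 731, - 722, - 523, - 503,- 26,  42,84,  399, 702.04,725 ]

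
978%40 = 18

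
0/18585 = 0 = 0.00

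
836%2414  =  836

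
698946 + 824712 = 1523658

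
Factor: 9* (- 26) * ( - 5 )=1170 = 2^1 * 3^2*5^1 * 13^1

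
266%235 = 31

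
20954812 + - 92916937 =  - 71962125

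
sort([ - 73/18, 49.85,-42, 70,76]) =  [  -  42,-73/18,49.85, 70, 76]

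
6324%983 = 426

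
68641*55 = 3775255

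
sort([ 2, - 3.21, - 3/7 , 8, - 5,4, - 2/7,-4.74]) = [-5, - 4.74 , - 3.21, - 3/7, - 2/7, 2, 4,8]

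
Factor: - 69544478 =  - 2^1*167^1*208217^1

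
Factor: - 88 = -2^3*11^1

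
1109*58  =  64322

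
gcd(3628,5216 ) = 4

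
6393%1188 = 453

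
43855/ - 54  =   - 43855/54 = - 812.13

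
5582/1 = 5582 = 5582.00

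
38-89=- 51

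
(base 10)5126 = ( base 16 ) 1406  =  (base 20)CG6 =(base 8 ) 12006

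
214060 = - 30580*( - 7 )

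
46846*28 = 1311688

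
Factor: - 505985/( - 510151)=5^1*101^( - 1) * 5051^( - 1)*101197^1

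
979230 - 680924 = 298306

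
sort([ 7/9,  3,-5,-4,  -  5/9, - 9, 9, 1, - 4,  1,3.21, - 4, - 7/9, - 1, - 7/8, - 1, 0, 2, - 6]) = [ - 9 , - 6,-5, - 4, - 4 , - 4, - 1, - 1, - 7/8,-7/9, - 5/9, 0 , 7/9, 1, 1, 2, 3, 3.21, 9 ]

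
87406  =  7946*11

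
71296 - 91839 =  -20543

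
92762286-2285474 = 90476812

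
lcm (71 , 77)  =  5467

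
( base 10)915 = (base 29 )12G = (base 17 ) 32E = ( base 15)410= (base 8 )1623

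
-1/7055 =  - 1/7055 = - 0.00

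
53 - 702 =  - 649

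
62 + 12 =74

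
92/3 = 30 + 2/3 = 30.67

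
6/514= 3/257 = 0.01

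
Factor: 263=263^1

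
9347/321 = 9347/321 = 29.12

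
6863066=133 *51602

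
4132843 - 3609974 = 522869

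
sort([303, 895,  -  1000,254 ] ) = [  -  1000, 254,303, 895]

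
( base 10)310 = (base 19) G6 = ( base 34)94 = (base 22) e2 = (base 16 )136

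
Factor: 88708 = 2^2 * 67^1 * 331^1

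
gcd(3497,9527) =1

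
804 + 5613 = 6417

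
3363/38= 88 + 1/2=88.50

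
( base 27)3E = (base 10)95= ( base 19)50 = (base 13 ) 74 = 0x5F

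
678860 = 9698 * 70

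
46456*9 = 418104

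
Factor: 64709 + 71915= 2^4 * 8539^1  =  136624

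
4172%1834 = 504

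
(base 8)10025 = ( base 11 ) 3103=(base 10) 4117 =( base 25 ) 6eh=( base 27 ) 5HD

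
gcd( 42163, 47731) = 1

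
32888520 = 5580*5894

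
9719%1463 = 941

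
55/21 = 2 + 13/21 = 2.62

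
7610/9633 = 7610/9633  =  0.79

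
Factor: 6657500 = 2^2*5^4 * 2663^1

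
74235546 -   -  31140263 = 105375809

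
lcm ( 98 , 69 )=6762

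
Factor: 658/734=329/367 = 7^1 * 47^1*367^( - 1)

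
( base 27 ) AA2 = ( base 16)1d8a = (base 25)C2C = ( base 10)7562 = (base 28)9i2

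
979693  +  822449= 1802142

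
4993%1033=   861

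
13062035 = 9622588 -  - 3439447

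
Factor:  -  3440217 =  - 3^1*11^1*61^1 * 1709^1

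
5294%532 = 506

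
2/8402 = 1/4201 = 0.00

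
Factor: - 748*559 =- 2^2*11^1*13^1*17^1*43^1=- 418132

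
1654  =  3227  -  1573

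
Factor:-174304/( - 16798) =2^4*13^1*37^( - 1 )*227^( - 1)*419^1 = 87152/8399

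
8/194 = 4/97 = 0.04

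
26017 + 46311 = 72328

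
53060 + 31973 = 85033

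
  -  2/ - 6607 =2/6607 = 0.00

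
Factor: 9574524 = 2^2*3^4*29^1*1019^1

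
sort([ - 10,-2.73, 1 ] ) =[ - 10, - 2.73, 1]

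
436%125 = 61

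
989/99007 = 989/99007 = 0.01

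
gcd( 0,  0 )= 0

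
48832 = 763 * 64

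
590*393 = 231870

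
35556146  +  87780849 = 123336995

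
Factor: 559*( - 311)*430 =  - 2^1*5^1*13^1*43^2*311^1= - 74755070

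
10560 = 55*192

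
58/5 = 11+3/5 =11.60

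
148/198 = 74/99=0.75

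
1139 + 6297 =7436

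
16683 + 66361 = 83044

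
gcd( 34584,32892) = 12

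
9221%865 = 571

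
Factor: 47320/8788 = 70/13 = 2^1*5^1*7^1*13^ (-1)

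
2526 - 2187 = 339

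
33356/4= 8339= 8339.00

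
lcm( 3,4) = 12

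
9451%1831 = 296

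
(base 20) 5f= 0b1110011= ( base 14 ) 83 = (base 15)7a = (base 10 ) 115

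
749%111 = 83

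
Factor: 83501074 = 2^1*1163^1*35899^1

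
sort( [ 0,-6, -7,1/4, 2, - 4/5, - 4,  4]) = [ - 7 ,  -  6,-4 ,-4/5,  0,1/4, 2,4 ]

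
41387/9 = 4598+ 5/9 = 4598.56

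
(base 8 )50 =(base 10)40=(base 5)130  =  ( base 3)1111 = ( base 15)2A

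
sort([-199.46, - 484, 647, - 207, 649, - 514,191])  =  [ - 514, - 484, - 207, - 199.46 , 191, 647, 649 ]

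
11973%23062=11973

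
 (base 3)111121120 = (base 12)58B0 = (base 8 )23304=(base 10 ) 9924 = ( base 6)113540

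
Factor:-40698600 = - 2^3 * 3^1 *5^2 * 29^1*2339^1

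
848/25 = 848/25=33.92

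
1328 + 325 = 1653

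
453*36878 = 16705734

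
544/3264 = 1/6= 0.17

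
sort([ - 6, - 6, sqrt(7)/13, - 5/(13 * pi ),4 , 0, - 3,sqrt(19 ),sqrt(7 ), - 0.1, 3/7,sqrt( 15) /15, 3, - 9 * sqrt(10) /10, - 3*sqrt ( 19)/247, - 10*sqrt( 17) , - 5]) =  [ - 10*sqrt( 17 ) , - 6, - 6,-5, - 3, - 9*sqrt(10 ) /10, - 5/( 13*pi ), - 0.1, - 3 *sqrt(19 )/247 , 0, sqrt( 7)/13,sqrt( 15)/15, 3/7,sqrt( 7 ), 3,4, sqrt( 19) ] 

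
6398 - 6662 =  - 264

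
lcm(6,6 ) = 6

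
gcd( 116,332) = 4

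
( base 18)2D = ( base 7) 100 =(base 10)49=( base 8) 61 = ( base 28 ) 1l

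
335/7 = 47 + 6/7 = 47.86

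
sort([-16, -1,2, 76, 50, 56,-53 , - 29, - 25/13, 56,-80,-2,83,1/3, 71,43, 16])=[ - 80,-53 ,- 29,-16 ,-2, - 25/13, - 1 , 1/3 , 2, 16  ,  43,50,56 , 56 , 71,76, 83 ] 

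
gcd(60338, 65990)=2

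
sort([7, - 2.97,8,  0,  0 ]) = [ - 2.97 , 0,0, 7, 8]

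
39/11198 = 39/11198 = 0.00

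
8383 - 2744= 5639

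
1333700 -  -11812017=13145717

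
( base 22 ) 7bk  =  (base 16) E42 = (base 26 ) 5aa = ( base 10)3650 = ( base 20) 92a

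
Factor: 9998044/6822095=1428292/974585  =  2^2*5^( - 1) * 194917^( - 1)*357073^1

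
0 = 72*0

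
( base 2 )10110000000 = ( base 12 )994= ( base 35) 158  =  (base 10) 1408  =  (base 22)2K0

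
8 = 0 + 8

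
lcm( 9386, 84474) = 84474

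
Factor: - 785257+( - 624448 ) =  - 1409705= - 5^1*11^1*19^2 * 71^1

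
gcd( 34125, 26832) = 39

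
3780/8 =472  +  1/2 = 472.50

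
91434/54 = 1693+2/9 = 1693.22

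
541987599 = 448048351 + 93939248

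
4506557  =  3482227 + 1024330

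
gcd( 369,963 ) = 9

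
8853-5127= 3726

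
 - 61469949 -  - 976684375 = 915214426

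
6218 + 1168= 7386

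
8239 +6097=14336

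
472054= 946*499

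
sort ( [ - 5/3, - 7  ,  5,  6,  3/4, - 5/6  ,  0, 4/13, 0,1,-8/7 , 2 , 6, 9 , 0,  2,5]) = [ - 7, - 5/3, -8/7 ,-5/6, 0, 0,0,  4/13,  3/4,1,2, 2, 5,5 , 6,6,9 ]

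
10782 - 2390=8392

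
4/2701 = 4/2701 = 0.00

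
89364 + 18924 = 108288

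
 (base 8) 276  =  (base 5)1230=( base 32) 5u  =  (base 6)514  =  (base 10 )190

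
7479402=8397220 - 917818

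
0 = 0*453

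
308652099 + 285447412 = 594099511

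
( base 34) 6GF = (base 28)9FJ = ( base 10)7495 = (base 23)E3K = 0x1d47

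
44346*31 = 1374726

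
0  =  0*652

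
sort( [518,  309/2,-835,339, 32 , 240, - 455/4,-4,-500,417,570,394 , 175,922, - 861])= [ - 861, - 835, - 500, - 455/4,-4,32, 309/2,175, 240,339, 394,417, 518,570,922] 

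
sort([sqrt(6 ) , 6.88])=[ sqrt( 6 ),6.88]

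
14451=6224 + 8227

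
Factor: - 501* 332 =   -  2^2*3^1*83^1*167^1 = -166332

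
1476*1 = 1476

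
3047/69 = 44 + 11/69 = 44.16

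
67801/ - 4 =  -16951+3/4 = - 16950.25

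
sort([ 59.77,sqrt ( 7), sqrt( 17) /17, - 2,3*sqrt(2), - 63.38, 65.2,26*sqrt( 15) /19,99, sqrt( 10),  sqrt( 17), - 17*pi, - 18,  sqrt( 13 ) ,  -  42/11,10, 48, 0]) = [ - 63.38, - 17*pi, - 18,-42/11,-2, 0,sqrt( 17)/17, sqrt( 7 ), sqrt( 10 ), sqrt( 13), sqrt( 17), 3*sqrt(2), 26*sqrt( 15 ) /19, 10, 48, 59.77,65.2, 99 ] 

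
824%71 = 43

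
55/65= 11/13 = 0.85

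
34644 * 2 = 69288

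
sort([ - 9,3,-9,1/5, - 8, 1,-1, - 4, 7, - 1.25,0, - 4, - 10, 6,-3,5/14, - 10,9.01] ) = [-10, - 10, - 9, - 9, - 8, - 4, - 4, - 3, - 1.25, - 1,  0,1/5, 5/14, 1, 3,6, 7, 9.01 ] 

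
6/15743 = 6/15743 = 0.00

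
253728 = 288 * 881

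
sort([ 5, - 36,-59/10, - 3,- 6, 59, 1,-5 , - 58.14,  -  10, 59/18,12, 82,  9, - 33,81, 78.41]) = [ - 58.14, - 36, - 33,  -  10, - 6,-59/10, - 5, - 3, 1 , 59/18, 5,9, 12, 59, 78.41,  81, 82] 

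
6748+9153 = 15901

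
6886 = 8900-2014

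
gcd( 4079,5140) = 1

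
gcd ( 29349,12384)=9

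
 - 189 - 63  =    -  252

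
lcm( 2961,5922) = 5922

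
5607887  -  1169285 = 4438602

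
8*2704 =21632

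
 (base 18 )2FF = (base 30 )113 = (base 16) 3a5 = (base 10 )933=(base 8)1645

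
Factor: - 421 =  - 421^1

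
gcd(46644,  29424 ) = 12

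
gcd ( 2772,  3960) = 396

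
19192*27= 518184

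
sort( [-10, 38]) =[ - 10,38]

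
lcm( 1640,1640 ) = 1640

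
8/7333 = 8/7333 = 0.00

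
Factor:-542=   -  2^1*271^1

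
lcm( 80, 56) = 560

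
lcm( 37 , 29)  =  1073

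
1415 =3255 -1840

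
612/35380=153/8845=   0.02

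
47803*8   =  382424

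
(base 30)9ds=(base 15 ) 27CD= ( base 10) 8518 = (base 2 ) 10000101000110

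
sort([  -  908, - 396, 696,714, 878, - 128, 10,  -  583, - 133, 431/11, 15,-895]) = [- 908, -895, - 583,- 396 , - 133,-128, 10,15,431/11, 696,714,  878] 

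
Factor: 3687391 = 3687391^1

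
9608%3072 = 392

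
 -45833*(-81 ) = 3712473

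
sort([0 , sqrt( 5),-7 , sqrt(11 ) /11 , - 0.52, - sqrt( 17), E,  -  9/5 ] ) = [ - 7 , - sqrt( 17 ), - 9/5 , - 0.52, 0,sqrt (11)/11,sqrt( 5),E]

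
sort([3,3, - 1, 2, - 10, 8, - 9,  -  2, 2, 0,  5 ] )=[ - 10, - 9,-2,-1,0,2, 2, 3, 3,5,8 ] 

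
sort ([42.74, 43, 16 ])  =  [ 16, 42.74,43]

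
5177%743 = 719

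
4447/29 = 4447/29 =153.34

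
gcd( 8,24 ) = 8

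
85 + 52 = 137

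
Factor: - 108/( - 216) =2^( - 1) =1/2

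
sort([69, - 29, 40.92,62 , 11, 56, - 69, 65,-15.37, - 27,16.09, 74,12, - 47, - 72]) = [ - 72, - 69,  -  47, - 29, - 27, - 15.37 , 11 , 12 , 16.09,  40.92, 56, 62,65,69, 74 ] 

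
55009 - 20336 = 34673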